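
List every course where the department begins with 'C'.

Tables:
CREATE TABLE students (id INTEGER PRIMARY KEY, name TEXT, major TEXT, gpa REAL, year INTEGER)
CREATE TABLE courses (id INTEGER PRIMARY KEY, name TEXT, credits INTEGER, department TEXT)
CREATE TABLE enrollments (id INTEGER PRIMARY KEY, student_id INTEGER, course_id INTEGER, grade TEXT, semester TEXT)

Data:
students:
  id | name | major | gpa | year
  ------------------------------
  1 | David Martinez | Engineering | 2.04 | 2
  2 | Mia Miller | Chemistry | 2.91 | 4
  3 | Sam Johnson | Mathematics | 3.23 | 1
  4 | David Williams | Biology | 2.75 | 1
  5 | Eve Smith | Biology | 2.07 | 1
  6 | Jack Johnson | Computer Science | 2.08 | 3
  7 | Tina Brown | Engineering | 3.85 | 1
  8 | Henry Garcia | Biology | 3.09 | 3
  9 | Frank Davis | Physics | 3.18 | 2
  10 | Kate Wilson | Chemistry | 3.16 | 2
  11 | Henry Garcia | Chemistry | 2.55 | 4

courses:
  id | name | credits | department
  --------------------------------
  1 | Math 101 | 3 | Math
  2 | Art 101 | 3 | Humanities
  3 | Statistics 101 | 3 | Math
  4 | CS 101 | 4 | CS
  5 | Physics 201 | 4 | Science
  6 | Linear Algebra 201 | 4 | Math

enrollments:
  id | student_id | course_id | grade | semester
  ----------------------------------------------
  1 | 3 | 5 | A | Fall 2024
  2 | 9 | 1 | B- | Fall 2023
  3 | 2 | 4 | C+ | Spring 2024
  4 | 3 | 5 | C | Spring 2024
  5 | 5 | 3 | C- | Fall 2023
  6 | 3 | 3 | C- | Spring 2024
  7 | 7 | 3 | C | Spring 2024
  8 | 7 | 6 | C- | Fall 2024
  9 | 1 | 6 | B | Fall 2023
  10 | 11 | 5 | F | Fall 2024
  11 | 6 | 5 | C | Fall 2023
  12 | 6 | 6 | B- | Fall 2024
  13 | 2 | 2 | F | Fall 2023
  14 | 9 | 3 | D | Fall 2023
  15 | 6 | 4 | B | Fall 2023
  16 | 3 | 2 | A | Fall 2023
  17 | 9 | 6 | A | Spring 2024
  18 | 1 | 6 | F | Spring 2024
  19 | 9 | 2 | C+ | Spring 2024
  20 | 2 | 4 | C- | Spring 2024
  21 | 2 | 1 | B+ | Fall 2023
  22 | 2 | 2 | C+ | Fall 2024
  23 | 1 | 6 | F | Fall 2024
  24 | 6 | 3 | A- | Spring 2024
SELECT name, department FROM courses WHERE department LIKE 'C%'

Execution result:
name | department
CS 101 | CS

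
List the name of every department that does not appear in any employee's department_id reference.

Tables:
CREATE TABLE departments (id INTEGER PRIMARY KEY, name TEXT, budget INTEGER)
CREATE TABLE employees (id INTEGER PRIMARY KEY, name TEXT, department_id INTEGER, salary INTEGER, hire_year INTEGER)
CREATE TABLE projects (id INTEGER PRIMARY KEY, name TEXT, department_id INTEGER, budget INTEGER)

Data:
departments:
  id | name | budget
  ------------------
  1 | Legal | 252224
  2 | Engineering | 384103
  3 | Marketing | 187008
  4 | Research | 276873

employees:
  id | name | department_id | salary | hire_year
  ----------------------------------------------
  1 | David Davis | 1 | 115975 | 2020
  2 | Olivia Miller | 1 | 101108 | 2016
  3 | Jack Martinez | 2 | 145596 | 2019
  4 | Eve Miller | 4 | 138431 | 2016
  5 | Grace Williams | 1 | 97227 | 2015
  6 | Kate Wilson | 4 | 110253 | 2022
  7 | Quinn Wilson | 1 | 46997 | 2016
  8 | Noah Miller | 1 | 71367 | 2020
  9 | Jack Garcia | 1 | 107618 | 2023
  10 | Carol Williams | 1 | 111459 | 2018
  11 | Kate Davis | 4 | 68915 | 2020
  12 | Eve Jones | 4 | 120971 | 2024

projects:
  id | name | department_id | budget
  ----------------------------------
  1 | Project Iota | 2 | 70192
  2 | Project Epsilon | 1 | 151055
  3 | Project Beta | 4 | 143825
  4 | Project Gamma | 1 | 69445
SELECT p.name FROM departments p LEFT JOIN employees c ON c.department_id = p.id WHERE c.id IS NULL

Execution result:
Marketing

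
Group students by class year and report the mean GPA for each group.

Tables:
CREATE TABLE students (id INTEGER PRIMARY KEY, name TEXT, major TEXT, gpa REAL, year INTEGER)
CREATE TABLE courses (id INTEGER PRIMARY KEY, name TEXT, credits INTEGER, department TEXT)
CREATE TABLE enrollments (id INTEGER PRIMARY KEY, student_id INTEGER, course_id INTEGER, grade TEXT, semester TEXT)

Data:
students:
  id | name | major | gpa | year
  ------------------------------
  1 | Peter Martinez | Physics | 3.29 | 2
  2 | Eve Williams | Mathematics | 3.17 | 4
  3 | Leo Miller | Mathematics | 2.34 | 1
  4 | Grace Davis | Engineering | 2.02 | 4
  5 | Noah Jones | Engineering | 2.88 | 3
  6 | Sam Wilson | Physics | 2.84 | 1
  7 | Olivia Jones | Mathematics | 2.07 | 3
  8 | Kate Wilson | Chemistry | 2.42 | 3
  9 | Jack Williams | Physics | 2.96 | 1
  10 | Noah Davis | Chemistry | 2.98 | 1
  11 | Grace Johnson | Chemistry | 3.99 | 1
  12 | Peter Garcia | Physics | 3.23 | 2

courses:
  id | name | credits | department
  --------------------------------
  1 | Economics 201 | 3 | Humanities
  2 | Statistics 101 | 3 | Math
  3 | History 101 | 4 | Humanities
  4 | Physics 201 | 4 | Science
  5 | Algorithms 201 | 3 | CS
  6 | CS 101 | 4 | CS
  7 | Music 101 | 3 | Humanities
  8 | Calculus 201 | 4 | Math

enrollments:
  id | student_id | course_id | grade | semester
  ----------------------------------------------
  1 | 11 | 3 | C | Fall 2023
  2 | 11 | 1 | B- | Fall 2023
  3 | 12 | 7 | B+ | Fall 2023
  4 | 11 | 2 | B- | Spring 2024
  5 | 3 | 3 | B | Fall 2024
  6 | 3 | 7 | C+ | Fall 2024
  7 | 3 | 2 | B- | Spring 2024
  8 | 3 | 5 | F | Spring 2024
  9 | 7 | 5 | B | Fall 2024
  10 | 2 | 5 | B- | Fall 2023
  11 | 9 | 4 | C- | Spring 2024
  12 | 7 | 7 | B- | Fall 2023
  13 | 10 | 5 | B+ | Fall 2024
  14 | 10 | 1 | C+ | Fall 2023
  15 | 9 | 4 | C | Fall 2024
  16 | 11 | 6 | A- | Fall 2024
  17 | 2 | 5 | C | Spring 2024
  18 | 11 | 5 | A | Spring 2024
SELECT year, AVG(gpa) AS avg_gpa FROM students GROUP BY year

Execution result:
year | avg_gpa
1 | 3.02
2 | 3.26
3 | 2.46
4 | 2.60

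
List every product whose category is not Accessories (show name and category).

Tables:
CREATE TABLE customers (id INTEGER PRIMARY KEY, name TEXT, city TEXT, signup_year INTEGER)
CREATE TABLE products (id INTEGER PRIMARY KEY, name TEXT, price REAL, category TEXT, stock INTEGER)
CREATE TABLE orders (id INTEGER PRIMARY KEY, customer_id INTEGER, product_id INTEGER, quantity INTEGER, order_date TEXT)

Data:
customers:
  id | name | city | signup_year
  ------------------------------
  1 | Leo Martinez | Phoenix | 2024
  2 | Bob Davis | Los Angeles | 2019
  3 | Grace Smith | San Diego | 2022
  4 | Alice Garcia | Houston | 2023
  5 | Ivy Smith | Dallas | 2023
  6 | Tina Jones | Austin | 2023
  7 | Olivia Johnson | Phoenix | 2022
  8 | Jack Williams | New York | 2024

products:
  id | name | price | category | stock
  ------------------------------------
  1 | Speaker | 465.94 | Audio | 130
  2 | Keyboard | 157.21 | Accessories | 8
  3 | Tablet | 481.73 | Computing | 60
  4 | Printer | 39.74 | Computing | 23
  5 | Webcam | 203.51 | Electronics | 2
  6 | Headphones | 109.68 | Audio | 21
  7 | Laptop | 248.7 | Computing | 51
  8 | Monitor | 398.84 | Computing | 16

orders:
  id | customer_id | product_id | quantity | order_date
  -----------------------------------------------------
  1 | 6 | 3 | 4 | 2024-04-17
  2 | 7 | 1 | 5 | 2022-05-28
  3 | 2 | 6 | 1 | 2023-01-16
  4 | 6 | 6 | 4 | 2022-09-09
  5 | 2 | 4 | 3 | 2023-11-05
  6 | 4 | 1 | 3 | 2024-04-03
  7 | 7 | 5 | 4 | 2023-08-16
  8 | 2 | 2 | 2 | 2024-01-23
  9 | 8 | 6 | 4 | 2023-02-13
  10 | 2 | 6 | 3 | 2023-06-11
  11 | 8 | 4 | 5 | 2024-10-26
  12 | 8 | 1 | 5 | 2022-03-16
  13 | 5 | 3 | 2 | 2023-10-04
SELECT name, category FROM products WHERE category <> 'Accessories'

Execution result:
name | category
Speaker | Audio
Tablet | Computing
Printer | Computing
Webcam | Electronics
Headphones | Audio
Laptop | Computing
Monitor | Computing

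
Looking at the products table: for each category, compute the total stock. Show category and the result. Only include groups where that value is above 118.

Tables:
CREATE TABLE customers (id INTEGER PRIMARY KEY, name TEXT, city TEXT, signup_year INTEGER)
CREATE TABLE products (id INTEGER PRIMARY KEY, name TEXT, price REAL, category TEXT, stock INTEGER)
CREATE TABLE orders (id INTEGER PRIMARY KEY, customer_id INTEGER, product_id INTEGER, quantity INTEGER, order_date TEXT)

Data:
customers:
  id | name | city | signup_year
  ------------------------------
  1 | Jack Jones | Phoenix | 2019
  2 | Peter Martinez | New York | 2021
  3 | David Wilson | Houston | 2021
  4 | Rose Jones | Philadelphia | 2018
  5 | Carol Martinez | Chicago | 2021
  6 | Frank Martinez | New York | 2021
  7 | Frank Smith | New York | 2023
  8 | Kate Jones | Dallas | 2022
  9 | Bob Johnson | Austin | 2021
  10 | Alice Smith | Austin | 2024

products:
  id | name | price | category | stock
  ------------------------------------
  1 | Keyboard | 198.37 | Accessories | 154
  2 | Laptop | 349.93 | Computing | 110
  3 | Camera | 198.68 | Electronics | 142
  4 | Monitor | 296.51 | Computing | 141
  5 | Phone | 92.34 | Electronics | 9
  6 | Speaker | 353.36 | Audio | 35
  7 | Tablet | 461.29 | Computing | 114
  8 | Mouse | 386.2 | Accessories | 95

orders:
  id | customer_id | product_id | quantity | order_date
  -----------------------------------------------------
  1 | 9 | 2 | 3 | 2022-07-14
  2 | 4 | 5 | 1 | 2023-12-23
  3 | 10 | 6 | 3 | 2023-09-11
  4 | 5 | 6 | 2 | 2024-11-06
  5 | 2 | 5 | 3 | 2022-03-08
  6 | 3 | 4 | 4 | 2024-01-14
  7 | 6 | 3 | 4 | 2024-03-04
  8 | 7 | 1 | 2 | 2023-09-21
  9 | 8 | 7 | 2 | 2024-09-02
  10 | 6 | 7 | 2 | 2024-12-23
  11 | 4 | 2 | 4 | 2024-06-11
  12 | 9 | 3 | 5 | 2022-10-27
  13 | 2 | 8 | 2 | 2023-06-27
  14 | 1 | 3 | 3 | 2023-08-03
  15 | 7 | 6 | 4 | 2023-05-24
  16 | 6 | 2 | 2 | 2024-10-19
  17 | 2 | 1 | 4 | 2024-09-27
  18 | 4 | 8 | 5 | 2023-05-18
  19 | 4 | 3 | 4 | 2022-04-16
SELECT category, SUM(stock) AS sum_stock FROM products GROUP BY category HAVING SUM(stock) > 118

Execution result:
category | sum_stock
Accessories | 249
Computing | 365
Electronics | 151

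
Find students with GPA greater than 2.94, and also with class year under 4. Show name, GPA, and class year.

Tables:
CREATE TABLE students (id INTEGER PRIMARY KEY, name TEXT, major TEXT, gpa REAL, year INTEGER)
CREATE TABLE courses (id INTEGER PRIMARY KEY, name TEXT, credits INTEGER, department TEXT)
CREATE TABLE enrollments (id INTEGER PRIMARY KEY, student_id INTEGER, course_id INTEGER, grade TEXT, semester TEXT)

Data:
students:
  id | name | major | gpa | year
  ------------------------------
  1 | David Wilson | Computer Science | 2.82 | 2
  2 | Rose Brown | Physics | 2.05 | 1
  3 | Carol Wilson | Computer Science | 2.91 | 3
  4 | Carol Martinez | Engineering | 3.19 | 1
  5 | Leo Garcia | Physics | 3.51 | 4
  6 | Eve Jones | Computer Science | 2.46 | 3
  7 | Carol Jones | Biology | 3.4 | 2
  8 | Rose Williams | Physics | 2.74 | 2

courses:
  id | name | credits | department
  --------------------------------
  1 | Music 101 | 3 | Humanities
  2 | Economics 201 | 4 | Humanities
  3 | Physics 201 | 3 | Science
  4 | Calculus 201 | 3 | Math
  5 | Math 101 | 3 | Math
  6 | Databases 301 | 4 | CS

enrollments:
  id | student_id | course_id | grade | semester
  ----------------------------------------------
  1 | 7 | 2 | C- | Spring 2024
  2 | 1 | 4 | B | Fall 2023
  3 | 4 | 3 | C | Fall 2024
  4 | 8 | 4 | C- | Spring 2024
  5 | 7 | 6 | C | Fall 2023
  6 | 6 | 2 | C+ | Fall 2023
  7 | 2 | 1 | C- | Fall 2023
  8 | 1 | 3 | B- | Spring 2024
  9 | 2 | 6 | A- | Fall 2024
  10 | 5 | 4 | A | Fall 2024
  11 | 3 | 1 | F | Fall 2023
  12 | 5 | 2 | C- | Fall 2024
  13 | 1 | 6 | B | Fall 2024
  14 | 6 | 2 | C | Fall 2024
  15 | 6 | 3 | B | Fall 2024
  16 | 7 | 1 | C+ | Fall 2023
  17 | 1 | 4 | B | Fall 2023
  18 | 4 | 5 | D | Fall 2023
SELECT name, gpa, year FROM students WHERE gpa > 2.94 AND year < 4

Execution result:
name | gpa | year
Carol Martinez | 3.19 | 1
Carol Jones | 3.40 | 2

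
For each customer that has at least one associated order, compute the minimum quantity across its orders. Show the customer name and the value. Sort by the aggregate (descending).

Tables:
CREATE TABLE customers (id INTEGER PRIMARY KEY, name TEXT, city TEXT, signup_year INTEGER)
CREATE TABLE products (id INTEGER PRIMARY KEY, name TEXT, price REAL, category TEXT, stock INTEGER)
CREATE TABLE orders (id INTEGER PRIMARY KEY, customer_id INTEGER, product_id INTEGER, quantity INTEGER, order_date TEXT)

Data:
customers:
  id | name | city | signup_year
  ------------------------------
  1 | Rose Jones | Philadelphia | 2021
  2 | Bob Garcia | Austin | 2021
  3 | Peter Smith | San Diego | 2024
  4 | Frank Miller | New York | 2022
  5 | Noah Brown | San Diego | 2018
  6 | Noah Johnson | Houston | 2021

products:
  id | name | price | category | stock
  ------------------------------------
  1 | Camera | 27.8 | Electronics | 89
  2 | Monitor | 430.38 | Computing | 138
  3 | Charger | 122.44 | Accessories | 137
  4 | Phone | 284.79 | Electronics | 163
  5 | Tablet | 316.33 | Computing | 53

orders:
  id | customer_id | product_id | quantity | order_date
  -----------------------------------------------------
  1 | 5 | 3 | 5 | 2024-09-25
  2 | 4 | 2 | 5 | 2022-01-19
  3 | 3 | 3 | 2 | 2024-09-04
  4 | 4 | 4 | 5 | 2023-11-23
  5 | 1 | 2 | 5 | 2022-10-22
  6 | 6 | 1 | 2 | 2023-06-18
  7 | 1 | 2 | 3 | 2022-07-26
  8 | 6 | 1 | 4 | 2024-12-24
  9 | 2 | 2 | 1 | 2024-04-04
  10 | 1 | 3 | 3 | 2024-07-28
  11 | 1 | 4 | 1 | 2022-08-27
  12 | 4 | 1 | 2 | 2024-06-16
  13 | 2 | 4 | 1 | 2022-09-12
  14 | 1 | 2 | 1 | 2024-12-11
SELECT p.name, MIN(c.quantity) AS min_quantity FROM orders c JOIN customers p ON c.customer_id = p.id GROUP BY p.id, p.name ORDER BY min_quantity DESC

Execution result:
name | min_quantity
Noah Brown | 5
Peter Smith | 2
Frank Miller | 2
Noah Johnson | 2
Rose Jones | 1
Bob Garcia | 1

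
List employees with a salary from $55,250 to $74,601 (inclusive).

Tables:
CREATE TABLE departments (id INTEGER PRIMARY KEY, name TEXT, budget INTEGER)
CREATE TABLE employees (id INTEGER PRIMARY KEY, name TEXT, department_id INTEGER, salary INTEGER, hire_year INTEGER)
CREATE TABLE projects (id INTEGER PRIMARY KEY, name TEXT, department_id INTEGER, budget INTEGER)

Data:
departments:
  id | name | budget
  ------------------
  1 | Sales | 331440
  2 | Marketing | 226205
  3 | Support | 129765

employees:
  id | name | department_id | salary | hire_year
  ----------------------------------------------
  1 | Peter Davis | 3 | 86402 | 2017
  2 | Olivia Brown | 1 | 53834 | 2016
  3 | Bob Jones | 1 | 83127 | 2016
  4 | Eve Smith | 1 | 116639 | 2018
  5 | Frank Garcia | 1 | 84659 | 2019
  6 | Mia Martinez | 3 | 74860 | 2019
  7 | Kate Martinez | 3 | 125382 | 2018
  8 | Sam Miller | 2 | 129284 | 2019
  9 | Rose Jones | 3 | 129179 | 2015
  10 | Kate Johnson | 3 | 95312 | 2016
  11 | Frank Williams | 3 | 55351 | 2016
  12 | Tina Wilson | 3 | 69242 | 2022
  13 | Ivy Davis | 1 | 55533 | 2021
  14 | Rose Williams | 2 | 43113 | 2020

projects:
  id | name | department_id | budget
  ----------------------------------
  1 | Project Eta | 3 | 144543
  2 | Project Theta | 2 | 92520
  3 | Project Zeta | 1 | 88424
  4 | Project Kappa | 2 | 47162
SELECT name, salary FROM employees WHERE salary BETWEEN 55250 AND 74601

Execution result:
name | salary
Frank Williams | 55351
Tina Wilson | 69242
Ivy Davis | 55533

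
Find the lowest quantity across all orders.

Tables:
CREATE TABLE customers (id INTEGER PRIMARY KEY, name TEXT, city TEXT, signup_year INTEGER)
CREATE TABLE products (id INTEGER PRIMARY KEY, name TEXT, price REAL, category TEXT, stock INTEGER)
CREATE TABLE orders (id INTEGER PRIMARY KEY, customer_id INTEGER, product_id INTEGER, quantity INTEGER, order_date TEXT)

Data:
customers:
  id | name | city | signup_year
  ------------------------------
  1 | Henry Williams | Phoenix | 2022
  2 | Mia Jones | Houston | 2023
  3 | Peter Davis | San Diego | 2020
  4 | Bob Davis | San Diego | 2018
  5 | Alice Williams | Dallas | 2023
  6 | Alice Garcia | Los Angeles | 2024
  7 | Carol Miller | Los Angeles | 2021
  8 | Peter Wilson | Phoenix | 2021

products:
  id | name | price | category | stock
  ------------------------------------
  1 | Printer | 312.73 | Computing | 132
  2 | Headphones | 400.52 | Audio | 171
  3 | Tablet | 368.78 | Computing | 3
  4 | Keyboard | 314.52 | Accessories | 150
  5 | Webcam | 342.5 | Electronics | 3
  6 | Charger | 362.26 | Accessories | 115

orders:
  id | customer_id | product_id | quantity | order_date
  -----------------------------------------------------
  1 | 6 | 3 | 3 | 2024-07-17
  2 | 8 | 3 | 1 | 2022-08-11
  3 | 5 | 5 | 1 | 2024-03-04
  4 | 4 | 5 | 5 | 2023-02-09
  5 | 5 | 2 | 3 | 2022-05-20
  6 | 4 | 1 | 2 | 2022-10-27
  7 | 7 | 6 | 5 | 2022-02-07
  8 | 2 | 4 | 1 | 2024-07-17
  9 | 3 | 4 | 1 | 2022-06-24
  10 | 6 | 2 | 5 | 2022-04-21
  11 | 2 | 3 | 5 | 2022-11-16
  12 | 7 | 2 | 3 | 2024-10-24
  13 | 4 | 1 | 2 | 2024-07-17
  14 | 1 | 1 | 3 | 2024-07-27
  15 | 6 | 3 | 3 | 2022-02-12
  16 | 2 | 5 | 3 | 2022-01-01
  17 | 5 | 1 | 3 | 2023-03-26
SELECT MIN(quantity) FROM orders

Execution result:
1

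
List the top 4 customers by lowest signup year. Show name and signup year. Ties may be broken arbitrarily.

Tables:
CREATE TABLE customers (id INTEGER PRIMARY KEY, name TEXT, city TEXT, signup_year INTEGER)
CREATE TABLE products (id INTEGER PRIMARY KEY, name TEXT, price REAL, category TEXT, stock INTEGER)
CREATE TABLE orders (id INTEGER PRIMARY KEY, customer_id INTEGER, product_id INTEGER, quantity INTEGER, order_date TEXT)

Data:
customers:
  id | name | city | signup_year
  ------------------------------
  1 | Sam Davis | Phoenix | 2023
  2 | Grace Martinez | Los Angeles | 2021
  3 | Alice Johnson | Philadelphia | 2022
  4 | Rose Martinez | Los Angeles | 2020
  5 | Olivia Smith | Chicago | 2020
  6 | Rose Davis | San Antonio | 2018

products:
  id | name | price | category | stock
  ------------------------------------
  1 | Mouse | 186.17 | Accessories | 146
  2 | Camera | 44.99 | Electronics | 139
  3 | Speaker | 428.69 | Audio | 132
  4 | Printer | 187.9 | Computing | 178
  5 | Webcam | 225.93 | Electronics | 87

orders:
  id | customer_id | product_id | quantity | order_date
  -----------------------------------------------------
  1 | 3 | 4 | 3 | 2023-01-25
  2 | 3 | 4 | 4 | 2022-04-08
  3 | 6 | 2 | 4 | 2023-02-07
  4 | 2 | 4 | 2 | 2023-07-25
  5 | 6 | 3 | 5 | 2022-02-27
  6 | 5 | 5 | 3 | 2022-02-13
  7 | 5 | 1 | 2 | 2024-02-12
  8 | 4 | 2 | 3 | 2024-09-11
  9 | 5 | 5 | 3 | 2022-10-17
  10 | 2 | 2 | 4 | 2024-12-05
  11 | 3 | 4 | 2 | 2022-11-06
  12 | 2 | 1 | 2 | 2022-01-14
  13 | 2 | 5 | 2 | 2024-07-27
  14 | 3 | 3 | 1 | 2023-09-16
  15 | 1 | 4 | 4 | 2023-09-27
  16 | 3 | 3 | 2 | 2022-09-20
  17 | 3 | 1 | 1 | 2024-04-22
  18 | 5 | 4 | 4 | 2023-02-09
SELECT name, signup_year FROM customers ORDER BY signup_year ASC LIMIT 4

Execution result:
name | signup_year
Rose Davis | 2018
Rose Martinez | 2020
Olivia Smith | 2020
Grace Martinez | 2021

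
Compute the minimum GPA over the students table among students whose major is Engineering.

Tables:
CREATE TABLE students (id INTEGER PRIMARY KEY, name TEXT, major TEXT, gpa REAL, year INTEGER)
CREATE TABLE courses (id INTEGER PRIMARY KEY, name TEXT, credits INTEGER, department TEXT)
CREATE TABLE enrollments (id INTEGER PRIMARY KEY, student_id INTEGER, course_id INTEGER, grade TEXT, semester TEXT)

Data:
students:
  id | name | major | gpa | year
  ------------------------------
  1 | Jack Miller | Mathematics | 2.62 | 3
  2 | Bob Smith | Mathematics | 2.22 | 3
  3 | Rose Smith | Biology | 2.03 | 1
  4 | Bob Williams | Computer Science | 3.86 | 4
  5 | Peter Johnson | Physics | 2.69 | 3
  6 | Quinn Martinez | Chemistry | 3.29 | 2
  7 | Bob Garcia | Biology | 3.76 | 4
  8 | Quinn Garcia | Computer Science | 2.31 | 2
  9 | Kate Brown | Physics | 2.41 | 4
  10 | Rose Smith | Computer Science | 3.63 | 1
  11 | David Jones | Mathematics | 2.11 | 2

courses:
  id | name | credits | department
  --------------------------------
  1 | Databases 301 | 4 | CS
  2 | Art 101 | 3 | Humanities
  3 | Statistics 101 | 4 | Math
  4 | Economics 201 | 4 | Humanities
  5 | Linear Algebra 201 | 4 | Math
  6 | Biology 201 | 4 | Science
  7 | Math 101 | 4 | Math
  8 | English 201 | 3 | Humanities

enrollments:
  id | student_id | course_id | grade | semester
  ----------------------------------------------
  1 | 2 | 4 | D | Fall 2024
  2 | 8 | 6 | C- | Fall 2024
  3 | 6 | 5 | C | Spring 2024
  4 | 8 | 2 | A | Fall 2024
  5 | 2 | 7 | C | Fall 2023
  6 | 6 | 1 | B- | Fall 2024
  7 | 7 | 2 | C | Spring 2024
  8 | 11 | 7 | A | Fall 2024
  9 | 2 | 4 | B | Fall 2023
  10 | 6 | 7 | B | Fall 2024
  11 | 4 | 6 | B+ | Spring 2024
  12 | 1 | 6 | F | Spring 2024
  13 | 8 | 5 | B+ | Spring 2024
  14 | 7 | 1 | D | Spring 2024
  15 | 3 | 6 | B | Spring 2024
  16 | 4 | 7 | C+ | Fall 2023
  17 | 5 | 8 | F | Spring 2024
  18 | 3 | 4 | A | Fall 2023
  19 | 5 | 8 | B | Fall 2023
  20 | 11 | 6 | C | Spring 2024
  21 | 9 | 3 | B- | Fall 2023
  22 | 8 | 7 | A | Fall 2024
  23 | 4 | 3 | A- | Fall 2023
SELECT MIN(gpa) FROM students WHERE major = 'Engineering'

Execution result:
NULL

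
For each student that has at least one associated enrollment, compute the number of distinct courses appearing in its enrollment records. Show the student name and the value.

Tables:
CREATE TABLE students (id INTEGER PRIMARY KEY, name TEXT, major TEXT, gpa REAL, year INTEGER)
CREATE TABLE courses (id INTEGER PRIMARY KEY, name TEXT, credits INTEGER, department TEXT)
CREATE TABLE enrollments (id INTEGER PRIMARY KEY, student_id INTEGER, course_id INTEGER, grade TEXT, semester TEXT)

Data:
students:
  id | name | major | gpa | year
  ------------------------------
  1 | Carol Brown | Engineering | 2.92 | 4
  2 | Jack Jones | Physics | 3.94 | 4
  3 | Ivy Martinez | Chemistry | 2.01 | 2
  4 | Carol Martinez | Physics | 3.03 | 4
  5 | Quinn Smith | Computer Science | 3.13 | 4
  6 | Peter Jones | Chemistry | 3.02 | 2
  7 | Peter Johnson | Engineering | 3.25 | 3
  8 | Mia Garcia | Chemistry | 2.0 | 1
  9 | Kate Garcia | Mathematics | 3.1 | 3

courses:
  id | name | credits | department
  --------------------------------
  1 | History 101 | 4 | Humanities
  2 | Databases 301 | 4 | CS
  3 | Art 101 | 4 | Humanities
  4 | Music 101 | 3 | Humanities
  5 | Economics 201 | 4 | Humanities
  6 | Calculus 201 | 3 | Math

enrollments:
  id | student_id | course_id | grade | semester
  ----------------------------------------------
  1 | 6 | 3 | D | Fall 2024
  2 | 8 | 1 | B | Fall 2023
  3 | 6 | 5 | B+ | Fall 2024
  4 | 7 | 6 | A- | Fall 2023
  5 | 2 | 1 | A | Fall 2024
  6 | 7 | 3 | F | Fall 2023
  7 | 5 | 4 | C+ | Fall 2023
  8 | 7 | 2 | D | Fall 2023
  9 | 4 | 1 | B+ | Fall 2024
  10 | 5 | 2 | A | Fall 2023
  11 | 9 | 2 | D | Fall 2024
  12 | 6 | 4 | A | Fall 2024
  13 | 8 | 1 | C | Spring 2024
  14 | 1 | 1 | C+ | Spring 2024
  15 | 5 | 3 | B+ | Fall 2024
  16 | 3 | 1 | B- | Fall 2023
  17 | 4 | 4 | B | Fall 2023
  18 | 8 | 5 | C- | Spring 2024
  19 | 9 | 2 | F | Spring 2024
SELECT p.name, COUNT(DISTINCT c.course_id) AS distinct_course_count FROM enrollments c JOIN students p ON c.student_id = p.id GROUP BY p.id, p.name

Execution result:
name | distinct_course_count
Carol Brown | 1
Jack Jones | 1
Ivy Martinez | 1
Carol Martinez | 2
Quinn Smith | 3
Peter Jones | 3
Peter Johnson | 3
Mia Garcia | 2
Kate Garcia | 1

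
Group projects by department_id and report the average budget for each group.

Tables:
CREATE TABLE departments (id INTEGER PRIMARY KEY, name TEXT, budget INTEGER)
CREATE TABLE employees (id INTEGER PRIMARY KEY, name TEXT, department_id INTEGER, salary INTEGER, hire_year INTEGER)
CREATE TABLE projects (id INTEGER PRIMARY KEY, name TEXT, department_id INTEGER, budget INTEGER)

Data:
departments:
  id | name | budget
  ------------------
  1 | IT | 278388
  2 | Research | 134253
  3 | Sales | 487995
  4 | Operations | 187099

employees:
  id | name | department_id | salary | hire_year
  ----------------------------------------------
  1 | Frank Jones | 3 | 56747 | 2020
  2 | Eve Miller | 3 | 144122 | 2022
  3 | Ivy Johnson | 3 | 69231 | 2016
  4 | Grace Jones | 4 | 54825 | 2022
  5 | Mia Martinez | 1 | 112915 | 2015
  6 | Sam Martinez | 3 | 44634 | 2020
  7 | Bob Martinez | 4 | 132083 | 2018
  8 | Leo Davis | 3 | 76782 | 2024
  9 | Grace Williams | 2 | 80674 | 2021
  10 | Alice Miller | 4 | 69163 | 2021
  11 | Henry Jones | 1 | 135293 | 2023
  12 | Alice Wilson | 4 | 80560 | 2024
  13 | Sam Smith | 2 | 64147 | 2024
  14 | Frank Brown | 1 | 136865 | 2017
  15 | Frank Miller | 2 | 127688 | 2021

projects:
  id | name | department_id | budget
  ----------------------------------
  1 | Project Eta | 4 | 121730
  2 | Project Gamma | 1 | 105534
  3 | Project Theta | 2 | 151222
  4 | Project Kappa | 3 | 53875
SELECT department_id, AVG(budget) AS avg_budget FROM projects GROUP BY department_id

Execution result:
department_id | avg_budget
1 | 105534.00
2 | 151222.00
3 | 53875.00
4 | 121730.00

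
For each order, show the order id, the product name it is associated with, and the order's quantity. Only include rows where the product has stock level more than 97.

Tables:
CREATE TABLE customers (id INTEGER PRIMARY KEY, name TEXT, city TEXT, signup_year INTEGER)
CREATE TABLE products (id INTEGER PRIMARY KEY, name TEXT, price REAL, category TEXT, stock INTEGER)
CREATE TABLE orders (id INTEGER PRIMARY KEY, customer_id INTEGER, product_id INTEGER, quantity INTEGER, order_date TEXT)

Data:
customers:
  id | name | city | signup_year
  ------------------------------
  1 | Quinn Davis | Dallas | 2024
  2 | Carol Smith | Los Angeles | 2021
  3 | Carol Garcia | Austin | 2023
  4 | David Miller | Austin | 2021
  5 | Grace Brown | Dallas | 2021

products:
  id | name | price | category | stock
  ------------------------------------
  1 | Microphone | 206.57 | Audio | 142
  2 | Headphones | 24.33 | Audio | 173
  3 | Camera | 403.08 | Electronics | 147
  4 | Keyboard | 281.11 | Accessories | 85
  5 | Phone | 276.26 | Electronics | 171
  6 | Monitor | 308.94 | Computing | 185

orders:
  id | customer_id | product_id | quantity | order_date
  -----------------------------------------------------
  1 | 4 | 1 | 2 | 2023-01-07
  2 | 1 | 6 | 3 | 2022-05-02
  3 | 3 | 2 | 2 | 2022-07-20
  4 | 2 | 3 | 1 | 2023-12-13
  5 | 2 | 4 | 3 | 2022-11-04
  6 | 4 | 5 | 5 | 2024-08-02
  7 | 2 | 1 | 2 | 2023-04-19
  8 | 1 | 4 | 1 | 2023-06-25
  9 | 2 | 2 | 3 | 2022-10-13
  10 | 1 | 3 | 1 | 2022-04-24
SELECT c.id, p.name AS product, c.quantity FROM orders c JOIN products p ON c.product_id = p.id WHERE p.stock > 97

Execution result:
id | product | quantity
1 | Microphone | 2
2 | Monitor | 3
3 | Headphones | 2
4 | Camera | 1
6 | Phone | 5
7 | Microphone | 2
9 | Headphones | 3
10 | Camera | 1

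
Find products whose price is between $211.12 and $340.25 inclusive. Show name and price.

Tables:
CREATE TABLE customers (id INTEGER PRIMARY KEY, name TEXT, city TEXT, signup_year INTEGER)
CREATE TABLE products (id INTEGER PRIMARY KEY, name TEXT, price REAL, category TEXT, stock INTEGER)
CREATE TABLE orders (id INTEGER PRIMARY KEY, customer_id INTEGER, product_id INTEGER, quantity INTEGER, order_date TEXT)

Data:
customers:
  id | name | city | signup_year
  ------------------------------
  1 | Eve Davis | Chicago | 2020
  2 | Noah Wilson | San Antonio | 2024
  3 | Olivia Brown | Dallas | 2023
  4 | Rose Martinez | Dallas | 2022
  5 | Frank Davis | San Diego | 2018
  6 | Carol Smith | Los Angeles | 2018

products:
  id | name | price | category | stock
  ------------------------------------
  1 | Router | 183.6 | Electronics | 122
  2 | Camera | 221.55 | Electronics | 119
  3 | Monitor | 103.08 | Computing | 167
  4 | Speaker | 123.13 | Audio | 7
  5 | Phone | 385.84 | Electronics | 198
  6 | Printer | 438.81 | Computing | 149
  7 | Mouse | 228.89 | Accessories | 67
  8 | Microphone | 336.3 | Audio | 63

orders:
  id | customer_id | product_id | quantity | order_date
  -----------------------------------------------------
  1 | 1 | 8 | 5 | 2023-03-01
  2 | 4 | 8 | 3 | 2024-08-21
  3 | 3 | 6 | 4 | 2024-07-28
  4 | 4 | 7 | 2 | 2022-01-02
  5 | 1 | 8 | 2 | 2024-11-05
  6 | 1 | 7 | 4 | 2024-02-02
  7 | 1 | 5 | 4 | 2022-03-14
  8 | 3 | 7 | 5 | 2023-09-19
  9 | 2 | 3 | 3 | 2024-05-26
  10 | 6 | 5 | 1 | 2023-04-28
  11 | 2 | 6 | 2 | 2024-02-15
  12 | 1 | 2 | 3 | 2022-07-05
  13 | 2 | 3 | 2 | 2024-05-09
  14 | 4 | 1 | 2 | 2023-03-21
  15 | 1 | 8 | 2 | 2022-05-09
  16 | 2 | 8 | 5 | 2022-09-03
SELECT name, price FROM products WHERE price BETWEEN 211.12 AND 340.25

Execution result:
name | price
Camera | 221.55
Mouse | 228.89
Microphone | 336.30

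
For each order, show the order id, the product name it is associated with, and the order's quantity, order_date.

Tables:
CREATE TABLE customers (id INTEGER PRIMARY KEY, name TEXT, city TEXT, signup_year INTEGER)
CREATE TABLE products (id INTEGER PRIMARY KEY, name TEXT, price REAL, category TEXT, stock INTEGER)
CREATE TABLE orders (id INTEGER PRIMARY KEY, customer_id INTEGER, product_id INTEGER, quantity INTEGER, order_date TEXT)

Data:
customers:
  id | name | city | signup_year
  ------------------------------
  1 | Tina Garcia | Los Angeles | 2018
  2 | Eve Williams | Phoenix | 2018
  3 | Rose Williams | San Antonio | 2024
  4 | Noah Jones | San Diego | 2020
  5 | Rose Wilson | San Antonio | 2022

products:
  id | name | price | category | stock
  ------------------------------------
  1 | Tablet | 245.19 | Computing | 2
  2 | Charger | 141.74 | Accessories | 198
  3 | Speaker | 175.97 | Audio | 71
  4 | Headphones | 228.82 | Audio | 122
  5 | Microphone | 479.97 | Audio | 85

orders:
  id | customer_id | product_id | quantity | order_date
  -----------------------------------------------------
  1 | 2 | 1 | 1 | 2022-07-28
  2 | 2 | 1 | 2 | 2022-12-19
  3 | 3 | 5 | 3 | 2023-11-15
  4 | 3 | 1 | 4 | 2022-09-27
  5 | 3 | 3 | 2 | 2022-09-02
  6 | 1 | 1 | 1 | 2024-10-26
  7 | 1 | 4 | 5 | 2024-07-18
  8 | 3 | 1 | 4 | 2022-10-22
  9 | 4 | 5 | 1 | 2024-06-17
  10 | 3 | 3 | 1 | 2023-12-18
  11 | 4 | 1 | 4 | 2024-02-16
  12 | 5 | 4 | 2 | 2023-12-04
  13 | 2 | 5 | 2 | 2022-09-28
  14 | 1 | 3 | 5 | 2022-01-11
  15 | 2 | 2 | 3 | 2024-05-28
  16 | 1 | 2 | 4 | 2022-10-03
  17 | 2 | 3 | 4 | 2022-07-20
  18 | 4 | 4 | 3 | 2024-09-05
SELECT c.id, p.name AS product, c.quantity, c.order_date FROM orders c JOIN products p ON c.product_id = p.id

Execution result:
id | product | quantity | order_date
1 | Tablet | 1 | 2022-07-28
2 | Tablet | 2 | 2022-12-19
3 | Microphone | 3 | 2023-11-15
4 | Tablet | 4 | 2022-09-27
5 | Speaker | 2 | 2022-09-02
6 | Tablet | 1 | 2024-10-26
7 | Headphones | 5 | 2024-07-18
8 | Tablet | 4 | 2022-10-22
9 | Microphone | 1 | 2024-06-17
10 | Speaker | 1 | 2023-12-18
11 | Tablet | 4 | 2024-02-16
12 | Headphones | 2 | 2023-12-04
13 | Microphone | 2 | 2022-09-28
14 | Speaker | 5 | 2022-01-11
15 | Charger | 3 | 2024-05-28
16 | Charger | 4 | 2022-10-03
17 | Speaker | 4 | 2022-07-20
18 | Headphones | 3 | 2024-09-05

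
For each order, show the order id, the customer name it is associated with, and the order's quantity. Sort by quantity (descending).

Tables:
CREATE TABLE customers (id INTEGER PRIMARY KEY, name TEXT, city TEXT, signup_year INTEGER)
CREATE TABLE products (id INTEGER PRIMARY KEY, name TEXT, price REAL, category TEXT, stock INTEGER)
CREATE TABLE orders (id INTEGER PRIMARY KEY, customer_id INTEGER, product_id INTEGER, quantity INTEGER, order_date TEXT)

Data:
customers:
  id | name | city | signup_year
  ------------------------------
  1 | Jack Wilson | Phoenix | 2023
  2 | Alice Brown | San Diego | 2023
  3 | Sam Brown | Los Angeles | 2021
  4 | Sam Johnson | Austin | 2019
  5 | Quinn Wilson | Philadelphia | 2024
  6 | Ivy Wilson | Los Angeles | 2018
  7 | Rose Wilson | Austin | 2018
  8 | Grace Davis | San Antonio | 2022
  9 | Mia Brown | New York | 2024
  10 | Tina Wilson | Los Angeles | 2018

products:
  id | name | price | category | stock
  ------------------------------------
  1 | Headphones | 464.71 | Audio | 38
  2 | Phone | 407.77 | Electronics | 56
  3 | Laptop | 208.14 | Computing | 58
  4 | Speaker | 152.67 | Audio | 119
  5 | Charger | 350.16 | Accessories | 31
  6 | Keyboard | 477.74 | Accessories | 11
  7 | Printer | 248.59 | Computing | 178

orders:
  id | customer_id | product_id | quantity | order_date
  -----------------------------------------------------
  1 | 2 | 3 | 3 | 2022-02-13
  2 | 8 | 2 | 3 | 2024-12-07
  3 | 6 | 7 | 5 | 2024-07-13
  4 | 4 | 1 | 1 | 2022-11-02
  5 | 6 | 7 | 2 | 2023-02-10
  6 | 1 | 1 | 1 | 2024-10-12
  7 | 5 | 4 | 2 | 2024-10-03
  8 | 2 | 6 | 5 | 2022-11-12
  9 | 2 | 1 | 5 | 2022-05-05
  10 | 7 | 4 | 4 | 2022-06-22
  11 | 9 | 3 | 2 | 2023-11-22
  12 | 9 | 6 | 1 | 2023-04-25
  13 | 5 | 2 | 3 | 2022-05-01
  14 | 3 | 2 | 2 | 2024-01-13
SELECT c.id, p.name AS customer, c.quantity FROM orders c JOIN customers p ON c.customer_id = p.id ORDER BY c.quantity DESC

Execution result:
id | customer | quantity
3 | Ivy Wilson | 5
8 | Alice Brown | 5
9 | Alice Brown | 5
10 | Rose Wilson | 4
1 | Alice Brown | 3
2 | Grace Davis | 3
13 | Quinn Wilson | 3
5 | Ivy Wilson | 2
7 | Quinn Wilson | 2
11 | Mia Brown | 2
14 | Sam Brown | 2
4 | Sam Johnson | 1
6 | Jack Wilson | 1
12 | Mia Brown | 1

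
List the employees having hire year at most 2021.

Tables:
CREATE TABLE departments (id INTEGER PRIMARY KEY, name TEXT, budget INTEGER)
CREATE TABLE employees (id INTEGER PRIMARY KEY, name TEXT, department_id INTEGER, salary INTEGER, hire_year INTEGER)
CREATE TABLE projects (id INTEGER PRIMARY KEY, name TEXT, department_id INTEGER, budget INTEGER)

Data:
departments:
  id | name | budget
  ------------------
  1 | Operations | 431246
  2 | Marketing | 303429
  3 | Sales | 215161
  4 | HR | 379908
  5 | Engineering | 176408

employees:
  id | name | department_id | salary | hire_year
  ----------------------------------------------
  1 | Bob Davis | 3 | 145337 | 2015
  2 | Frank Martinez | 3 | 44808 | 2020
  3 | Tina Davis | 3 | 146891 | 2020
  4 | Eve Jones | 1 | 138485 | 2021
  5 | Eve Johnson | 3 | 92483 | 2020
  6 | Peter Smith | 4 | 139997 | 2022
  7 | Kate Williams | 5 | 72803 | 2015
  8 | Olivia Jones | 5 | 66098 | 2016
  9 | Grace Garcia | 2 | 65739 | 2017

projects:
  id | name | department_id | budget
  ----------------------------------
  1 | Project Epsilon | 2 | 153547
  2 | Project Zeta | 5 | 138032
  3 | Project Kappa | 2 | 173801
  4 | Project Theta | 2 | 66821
SELECT name, hire_year FROM employees WHERE hire_year <= 2021

Execution result:
name | hire_year
Bob Davis | 2015
Frank Martinez | 2020
Tina Davis | 2020
Eve Jones | 2021
Eve Johnson | 2020
Kate Williams | 2015
Olivia Jones | 2016
Grace Garcia | 2017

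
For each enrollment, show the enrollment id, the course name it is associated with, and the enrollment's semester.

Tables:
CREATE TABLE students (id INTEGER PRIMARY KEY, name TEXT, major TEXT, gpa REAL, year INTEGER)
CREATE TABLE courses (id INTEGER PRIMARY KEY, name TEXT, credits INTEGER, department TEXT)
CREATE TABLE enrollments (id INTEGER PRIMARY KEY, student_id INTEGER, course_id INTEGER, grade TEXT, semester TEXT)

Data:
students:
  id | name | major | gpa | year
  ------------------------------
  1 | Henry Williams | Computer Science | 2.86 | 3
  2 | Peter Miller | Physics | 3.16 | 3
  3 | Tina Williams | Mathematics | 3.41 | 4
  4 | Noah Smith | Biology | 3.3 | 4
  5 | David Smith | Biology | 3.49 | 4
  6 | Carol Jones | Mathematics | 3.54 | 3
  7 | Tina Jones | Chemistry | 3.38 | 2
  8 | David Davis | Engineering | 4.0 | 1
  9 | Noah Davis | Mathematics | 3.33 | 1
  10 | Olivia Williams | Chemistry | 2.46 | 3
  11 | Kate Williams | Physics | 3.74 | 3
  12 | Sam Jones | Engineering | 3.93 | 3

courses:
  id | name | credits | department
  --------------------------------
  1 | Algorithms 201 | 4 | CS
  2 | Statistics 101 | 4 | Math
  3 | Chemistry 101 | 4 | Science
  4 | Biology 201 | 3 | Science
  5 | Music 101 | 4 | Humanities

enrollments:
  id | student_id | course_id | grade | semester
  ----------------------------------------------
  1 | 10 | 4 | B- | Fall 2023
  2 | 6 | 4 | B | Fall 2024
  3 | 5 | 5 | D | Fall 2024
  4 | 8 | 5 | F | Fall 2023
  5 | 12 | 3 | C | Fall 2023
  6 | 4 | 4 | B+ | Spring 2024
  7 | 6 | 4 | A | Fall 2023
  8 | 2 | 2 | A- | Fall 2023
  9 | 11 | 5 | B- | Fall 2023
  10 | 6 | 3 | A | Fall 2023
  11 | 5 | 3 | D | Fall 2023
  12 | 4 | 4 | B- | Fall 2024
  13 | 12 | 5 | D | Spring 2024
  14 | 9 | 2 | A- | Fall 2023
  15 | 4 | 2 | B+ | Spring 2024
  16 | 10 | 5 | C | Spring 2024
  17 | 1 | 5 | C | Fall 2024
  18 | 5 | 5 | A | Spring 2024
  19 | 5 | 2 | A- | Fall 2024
SELECT c.id, p.name AS course, c.semester FROM enrollments c JOIN courses p ON c.course_id = p.id

Execution result:
id | course | semester
1 | Biology 201 | Fall 2023
2 | Biology 201 | Fall 2024
3 | Music 101 | Fall 2024
4 | Music 101 | Fall 2023
5 | Chemistry 101 | Fall 2023
6 | Biology 201 | Spring 2024
7 | Biology 201 | Fall 2023
8 | Statistics 101 | Fall 2023
9 | Music 101 | Fall 2023
10 | Chemistry 101 | Fall 2023
11 | Chemistry 101 | Fall 2023
12 | Biology 201 | Fall 2024
13 | Music 101 | Spring 2024
14 | Statistics 101 | Fall 2023
15 | Statistics 101 | Spring 2024
16 | Music 101 | Spring 2024
17 | Music 101 | Fall 2024
18 | Music 101 | Spring 2024
19 | Statistics 101 | Fall 2024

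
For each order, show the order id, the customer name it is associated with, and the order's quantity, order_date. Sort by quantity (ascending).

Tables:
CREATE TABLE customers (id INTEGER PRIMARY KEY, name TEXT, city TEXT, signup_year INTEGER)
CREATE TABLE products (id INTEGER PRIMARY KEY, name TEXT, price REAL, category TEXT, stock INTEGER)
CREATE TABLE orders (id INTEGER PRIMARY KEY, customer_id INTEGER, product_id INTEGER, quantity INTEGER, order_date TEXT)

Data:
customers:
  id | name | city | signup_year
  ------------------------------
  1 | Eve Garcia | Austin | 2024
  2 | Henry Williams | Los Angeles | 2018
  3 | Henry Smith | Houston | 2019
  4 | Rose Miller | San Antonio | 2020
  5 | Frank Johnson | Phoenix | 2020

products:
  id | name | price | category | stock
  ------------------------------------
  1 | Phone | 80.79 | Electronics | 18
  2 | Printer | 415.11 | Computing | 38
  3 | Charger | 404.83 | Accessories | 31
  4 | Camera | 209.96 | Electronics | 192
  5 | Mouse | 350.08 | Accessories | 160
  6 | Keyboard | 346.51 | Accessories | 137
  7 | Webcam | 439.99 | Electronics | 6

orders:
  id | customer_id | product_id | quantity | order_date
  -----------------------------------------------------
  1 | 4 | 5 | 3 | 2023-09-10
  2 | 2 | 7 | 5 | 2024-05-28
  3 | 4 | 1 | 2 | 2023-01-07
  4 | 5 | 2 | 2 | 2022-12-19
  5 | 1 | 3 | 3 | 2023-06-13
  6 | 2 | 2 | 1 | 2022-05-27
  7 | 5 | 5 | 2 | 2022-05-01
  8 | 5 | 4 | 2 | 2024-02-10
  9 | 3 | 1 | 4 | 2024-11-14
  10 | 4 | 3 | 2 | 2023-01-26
SELECT c.id, p.name AS customer, c.quantity, c.order_date FROM orders c JOIN customers p ON c.customer_id = p.id ORDER BY c.quantity ASC

Execution result:
id | customer | quantity | order_date
6 | Henry Williams | 1 | 2022-05-27
3 | Rose Miller | 2 | 2023-01-07
4 | Frank Johnson | 2 | 2022-12-19
7 | Frank Johnson | 2 | 2022-05-01
8 | Frank Johnson | 2 | 2024-02-10
10 | Rose Miller | 2 | 2023-01-26
1 | Rose Miller | 3 | 2023-09-10
5 | Eve Garcia | 3 | 2023-06-13
9 | Henry Smith | 4 | 2024-11-14
2 | Henry Williams | 5 | 2024-05-28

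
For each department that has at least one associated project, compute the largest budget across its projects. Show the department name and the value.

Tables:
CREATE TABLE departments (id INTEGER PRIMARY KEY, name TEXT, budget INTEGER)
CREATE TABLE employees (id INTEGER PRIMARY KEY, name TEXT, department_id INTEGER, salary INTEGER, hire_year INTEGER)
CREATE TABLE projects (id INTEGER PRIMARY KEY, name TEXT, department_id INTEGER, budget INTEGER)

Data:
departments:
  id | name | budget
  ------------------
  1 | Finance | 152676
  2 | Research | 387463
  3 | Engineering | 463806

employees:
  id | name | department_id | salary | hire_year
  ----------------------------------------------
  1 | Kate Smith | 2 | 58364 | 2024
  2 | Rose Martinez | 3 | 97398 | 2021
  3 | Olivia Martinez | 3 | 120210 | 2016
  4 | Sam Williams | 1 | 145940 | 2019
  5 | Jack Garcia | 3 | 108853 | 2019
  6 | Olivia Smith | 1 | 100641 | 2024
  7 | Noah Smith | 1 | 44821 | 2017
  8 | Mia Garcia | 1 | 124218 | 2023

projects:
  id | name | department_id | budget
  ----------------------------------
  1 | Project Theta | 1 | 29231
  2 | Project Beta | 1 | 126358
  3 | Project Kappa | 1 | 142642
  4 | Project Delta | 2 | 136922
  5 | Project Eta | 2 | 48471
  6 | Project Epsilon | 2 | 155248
SELECT p.name, MAX(c.budget) AS max_budget FROM projects c JOIN departments p ON c.department_id = p.id GROUP BY p.id, p.name

Execution result:
name | max_budget
Finance | 142642
Research | 155248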